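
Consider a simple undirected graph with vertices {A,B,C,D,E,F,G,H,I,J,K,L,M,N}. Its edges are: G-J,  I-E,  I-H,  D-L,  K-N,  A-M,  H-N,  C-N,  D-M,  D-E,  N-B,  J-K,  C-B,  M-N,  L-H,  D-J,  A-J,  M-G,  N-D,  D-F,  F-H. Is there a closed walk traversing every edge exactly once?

Degrees: A:2, B:2, C:2, D:6, E:2, F:2, G:2, H:4, I:2, J:4, K:2, L:2, M:4, N:6
All degrees are even and the non-isolated vertices are connected — an Eulerian circuit exists.

Yes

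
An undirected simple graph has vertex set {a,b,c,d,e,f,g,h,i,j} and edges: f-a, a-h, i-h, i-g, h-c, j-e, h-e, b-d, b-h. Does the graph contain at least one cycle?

No

The graph has 10 vertices, 9 edges, and 1 connected component.
A forest on 10 vertices with 1 component has exactly 9 edges, which matches — so no cycle.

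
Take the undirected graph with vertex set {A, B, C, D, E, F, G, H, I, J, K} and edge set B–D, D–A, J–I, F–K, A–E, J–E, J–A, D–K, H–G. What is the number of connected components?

3

Component: {C}
Component: {G, H}
Component: {A, B, D, E, F, I, J, K}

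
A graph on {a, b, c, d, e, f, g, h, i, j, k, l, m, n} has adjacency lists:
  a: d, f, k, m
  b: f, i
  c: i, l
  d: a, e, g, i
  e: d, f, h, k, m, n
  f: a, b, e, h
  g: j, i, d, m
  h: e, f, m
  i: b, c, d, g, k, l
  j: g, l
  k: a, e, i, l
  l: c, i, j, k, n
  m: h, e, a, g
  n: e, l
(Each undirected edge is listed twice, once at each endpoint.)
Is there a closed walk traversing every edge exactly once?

No

Degrees: a:4, b:2, c:2, d:4, e:6, f:4, g:4, h:3, i:6, j:2, k:4, l:5, m:4, n:2
Vertices with odd degree: h, l. An Eulerian circuit requires all degrees even.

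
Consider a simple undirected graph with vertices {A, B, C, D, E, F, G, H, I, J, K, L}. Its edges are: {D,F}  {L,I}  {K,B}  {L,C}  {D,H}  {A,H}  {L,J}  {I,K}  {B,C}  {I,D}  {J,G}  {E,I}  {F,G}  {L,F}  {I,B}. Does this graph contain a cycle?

|V| = 12, |E| = 15, number of components = 1.
One cycle is I-B-C-L-I.

Yes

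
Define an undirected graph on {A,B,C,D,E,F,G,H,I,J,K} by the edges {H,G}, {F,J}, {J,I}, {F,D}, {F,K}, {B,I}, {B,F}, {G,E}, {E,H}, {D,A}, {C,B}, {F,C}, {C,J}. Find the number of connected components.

2

Component: {E, G, H}
Component: {A, B, C, D, F, I, J, K}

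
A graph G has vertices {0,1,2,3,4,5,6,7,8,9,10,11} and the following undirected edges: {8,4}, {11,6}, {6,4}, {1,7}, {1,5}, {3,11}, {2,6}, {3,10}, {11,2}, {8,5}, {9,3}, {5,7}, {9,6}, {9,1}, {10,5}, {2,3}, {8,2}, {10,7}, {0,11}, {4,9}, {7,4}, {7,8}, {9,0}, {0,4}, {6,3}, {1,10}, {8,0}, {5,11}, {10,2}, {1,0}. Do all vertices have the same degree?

Degrees: 0:5, 1:5, 2:5, 3:5, 4:5, 5:5, 6:5, 7:5, 8:5, 9:5, 10:5, 11:5
All degrees equal 5; the graph is regular.

Yes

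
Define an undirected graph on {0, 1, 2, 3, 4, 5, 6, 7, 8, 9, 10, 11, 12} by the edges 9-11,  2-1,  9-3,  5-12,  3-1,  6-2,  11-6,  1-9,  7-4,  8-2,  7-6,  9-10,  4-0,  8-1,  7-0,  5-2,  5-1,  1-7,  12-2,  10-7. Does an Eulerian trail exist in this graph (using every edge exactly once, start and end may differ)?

No

Degrees: 0:2, 1:6, 2:5, 3:2, 4:2, 5:3, 6:3, 7:5, 8:2, 9:4, 10:2, 11:2, 12:2
Odd-degree vertices: 2, 5, 6, 7 (4 total).
With 4 odd-degree vertices (more than two), no single trail can use every edge.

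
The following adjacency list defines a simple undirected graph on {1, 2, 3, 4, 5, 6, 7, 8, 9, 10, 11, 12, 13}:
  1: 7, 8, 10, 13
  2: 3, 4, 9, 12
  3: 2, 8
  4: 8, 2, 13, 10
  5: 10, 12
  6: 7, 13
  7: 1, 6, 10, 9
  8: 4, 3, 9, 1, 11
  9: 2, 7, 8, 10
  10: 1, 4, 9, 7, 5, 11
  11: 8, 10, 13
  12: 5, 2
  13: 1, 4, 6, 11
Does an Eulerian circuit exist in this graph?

Degrees: 1:4, 2:4, 3:2, 4:4, 5:2, 6:2, 7:4, 8:5, 9:4, 10:6, 11:3, 12:2, 13:4
Vertices with odd degree: 8, 11. An Eulerian circuit requires all degrees even.

No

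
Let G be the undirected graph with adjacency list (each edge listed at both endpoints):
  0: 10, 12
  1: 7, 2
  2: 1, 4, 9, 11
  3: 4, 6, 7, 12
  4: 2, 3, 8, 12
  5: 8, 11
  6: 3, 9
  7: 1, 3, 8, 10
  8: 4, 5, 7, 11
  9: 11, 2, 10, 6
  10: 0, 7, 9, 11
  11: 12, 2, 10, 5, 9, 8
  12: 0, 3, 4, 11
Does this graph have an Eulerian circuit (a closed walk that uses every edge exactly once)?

Degrees: 0:2, 1:2, 2:4, 3:4, 4:4, 5:2, 6:2, 7:4, 8:4, 9:4, 10:4, 11:6, 12:4
Every vertex has even degree and the edges form a single connected piece, so an Eulerian circuit exists.

Yes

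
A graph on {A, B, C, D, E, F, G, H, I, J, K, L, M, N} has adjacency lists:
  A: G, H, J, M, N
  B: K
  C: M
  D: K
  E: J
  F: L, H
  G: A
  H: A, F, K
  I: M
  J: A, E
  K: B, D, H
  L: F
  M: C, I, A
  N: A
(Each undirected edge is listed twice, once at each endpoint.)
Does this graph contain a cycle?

No

|V| = 14, |E| = 13, number of components = 1.
A forest on 14 vertices with 1 component has exactly 13 edges, which matches — so no cycle.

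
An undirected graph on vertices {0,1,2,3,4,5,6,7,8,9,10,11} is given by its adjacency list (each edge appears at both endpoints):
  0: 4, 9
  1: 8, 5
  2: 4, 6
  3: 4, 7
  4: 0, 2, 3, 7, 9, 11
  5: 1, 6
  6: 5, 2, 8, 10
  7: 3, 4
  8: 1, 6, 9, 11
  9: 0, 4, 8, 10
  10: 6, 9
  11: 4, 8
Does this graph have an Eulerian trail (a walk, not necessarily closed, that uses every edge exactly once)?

Yes

Degrees: 0:2, 1:2, 2:2, 3:2, 4:6, 5:2, 6:4, 7:2, 8:4, 9:4, 10:2, 11:2
Odd-degree vertices: none (0 total).
The non-isolated vertices are connected and exactly 0 have odd degree, so an Eulerian trail exists.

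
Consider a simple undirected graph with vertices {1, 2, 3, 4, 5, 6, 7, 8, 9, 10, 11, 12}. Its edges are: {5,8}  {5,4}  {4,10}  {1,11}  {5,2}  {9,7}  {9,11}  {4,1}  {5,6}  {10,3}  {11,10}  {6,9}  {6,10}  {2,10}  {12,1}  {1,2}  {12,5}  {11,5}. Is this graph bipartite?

Yes

Color {2, 3, 4, 6, 7, 8, 11, 12} black and {1, 5, 9, 10} white. No edge joins two same-colored vertices, so the graph is bipartite.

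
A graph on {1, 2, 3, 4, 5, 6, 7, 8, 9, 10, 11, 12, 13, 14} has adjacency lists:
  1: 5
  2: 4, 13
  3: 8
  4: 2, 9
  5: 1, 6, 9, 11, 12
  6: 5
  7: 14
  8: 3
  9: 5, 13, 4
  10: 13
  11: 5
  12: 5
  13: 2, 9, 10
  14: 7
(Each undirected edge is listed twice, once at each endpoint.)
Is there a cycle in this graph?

Yes

|V| = 14, |E| = 12, number of components = 3.
One cycle is 9-13-2-4-9.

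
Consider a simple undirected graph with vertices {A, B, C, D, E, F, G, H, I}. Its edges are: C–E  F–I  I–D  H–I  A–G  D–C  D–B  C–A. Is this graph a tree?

The graph has 9 vertices and 8 edges.
It is connected with exactly 8 edges, hence acyclic — it is a tree.

Yes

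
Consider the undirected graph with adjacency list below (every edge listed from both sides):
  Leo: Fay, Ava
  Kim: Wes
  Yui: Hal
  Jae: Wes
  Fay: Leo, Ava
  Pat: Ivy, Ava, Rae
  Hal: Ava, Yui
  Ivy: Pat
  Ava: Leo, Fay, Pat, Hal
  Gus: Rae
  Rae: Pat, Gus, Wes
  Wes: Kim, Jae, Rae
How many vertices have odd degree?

8

Degrees: Leo:2, Kim:1, Yui:1, Jae:1, Fay:2, Pat:3, Hal:2, Ivy:1, Ava:4, Gus:1, Rae:3, Wes:3
Odd-degree vertices: Kim, Yui, Jae, Pat, Ivy, Gus, Rae, Wes.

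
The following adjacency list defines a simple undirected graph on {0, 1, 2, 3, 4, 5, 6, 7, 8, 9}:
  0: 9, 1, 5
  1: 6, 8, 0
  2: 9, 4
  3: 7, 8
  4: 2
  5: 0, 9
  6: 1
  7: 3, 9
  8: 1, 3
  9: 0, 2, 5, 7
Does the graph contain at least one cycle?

The graph has 10 vertices, 11 edges, and 1 connected component.
One cycle is 0-5-9-0.

Yes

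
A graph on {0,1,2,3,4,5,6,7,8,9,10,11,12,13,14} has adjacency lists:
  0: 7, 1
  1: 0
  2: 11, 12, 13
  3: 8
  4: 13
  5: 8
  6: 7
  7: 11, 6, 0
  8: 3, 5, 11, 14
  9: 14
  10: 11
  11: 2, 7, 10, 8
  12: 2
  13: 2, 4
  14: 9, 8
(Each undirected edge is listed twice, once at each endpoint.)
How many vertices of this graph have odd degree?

Degrees: 0:2, 1:1, 2:3, 3:1, 4:1, 5:1, 6:1, 7:3, 8:4, 9:1, 10:1, 11:4, 12:1, 13:2, 14:2
Odd-degree vertices: 1, 2, 3, 4, 5, 6, 7, 9, 10, 12.

10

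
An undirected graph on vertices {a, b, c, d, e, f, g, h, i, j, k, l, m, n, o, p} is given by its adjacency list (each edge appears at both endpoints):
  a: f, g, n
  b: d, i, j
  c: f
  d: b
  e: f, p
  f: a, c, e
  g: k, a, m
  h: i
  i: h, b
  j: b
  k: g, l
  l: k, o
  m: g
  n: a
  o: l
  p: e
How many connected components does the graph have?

Component: {b, d, h, i, j}
Component: {a, c, e, f, g, k, l, m, n, o, p}

2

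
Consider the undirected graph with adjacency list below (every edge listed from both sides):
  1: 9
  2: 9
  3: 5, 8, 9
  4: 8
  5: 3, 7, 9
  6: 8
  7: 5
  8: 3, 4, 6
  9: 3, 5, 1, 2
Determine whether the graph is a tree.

The graph has 9 vertices and 9 edges.
A tree on 9 vertices has exactly 8 edges; this graph has 9, so it contains a cycle and is not a tree.

No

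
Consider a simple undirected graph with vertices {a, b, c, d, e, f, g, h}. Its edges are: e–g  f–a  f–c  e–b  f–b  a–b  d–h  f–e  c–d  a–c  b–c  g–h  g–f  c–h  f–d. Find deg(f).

6

Neighbors of f: a, b, c, d, e, g.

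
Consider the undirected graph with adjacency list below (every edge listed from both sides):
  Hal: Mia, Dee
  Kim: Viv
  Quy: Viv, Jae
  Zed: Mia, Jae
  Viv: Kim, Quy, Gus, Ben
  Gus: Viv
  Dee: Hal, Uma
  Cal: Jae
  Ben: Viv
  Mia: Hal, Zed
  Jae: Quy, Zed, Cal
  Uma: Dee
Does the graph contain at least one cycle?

No

The graph has 12 vertices, 11 edges, and 1 connected component.
Since 11 = 12 - 1, the graph is a forest and contains no cycle.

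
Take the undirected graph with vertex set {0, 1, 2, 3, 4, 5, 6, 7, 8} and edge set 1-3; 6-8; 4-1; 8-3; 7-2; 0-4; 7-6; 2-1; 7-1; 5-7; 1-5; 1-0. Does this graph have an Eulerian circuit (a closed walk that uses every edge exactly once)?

Yes

Degrees: 0:2, 1:6, 2:2, 3:2, 4:2, 5:2, 6:2, 7:4, 8:2
Every vertex has even degree and the edges form a single connected piece, so an Eulerian circuit exists.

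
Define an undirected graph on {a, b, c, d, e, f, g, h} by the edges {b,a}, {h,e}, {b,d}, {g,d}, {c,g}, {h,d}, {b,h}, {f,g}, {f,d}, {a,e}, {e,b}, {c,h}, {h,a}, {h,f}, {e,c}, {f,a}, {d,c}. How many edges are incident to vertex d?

Neighbors of d: b, c, f, g, h.

5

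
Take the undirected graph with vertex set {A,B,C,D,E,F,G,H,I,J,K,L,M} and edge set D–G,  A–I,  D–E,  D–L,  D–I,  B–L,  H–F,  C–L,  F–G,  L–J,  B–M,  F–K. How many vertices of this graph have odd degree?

Degrees: A:1, B:2, C:1, D:4, E:1, F:3, G:2, H:1, I:2, J:1, K:1, L:4, M:1
Odd-degree vertices: A, C, E, F, H, J, K, M.

8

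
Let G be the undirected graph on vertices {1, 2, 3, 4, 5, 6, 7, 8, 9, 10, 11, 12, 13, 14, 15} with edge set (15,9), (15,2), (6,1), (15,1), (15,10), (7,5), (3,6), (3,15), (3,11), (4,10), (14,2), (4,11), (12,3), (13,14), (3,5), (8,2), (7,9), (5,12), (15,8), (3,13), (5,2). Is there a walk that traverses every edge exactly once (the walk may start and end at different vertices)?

Yes

Degrees: 1:2, 2:4, 3:6, 4:2, 5:4, 6:2, 7:2, 8:2, 9:2, 10:2, 11:2, 12:2, 13:2, 14:2, 15:6
Odd-degree vertices: none (0 total).
The non-isolated vertices are connected and exactly 0 have odd degree, so an Eulerian trail exists.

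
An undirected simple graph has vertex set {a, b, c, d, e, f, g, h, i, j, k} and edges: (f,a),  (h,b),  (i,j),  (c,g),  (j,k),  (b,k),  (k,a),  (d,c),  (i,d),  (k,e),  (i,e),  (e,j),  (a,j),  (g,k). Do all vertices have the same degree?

Degrees: a:3, b:2, c:2, d:2, e:3, f:1, g:2, h:1, i:3, j:4, k:5
Degrees are not all equal (e.g. deg(f)=1 but deg(k)=5); not regular.

No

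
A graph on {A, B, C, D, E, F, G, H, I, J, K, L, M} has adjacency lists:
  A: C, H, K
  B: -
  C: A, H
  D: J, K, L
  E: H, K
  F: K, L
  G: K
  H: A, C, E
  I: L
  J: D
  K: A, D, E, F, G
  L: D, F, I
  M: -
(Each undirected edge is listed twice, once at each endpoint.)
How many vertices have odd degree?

Degrees: A:3, B:0, C:2, D:3, E:2, F:2, G:1, H:3, I:1, J:1, K:5, L:3, M:0
Odd-degree vertices: A, D, G, H, I, J, K, L.

8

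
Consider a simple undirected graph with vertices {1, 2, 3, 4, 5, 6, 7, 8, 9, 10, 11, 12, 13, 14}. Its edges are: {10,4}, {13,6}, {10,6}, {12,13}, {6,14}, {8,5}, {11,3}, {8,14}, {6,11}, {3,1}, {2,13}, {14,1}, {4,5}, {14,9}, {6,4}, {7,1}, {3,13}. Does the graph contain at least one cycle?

|V| = 14, |E| = 17, number of components = 1.
One cycle is 14-6-4-5-8-14.

Yes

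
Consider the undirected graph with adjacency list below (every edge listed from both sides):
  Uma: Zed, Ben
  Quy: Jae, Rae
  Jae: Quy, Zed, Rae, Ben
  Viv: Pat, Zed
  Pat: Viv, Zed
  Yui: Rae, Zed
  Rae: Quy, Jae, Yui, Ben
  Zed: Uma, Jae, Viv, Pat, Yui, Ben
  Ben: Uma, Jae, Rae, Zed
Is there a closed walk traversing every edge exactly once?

Yes

Degrees: Uma:2, Quy:2, Jae:4, Viv:2, Pat:2, Yui:2, Rae:4, Zed:6, Ben:4
All degrees are even and the non-isolated vertices are connected — an Eulerian circuit exists.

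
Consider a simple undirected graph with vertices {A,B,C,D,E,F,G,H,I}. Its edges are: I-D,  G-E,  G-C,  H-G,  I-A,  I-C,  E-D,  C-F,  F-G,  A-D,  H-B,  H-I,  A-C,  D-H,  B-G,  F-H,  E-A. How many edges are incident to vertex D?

4

Neighbors of D: A, E, H, I.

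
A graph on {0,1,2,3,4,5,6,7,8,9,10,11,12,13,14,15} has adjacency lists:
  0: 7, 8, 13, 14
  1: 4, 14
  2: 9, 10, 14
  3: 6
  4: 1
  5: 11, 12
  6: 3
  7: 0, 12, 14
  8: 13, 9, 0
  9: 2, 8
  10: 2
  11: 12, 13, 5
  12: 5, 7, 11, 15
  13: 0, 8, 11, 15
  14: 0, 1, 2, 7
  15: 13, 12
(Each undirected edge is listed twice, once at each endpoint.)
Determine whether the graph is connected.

No

Component: {3, 6}
Component: {0, 1, 2, 4, 5, 7, 8, 9, 10, 11, 12, 13, 14, 15}
No edge joins these 2 groups, so the graph is disconnected.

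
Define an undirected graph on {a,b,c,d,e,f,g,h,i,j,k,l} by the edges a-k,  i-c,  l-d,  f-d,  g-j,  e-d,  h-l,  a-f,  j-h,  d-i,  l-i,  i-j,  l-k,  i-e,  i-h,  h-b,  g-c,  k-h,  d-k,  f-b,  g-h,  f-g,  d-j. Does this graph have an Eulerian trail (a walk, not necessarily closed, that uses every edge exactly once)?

Degrees: a:2, b:2, c:2, d:6, e:2, f:4, g:4, h:6, i:6, j:4, k:4, l:4
Odd-degree vertices: none (0 total).
With 0 odd-degree vertices and all edges in one connected piece, an Eulerian trail exists.

Yes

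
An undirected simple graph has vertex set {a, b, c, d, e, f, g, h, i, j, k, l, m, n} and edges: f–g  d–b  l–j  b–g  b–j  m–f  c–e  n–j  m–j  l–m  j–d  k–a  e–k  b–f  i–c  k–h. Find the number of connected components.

2

Component: {a, c, e, h, i, k}
Component: {b, d, f, g, j, l, m, n}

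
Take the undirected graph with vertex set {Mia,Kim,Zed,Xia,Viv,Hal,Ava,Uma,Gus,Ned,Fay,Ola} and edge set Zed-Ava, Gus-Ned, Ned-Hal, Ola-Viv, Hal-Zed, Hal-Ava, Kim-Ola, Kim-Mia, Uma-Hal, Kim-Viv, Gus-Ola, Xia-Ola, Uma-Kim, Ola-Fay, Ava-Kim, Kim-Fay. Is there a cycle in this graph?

|V| = 12, |E| = 16, number of components = 1.
Since 16 > 12 - 1, a cycle must exist; for instance Kim-Ola-Gus-Ned-Hal-Uma-Kim.

Yes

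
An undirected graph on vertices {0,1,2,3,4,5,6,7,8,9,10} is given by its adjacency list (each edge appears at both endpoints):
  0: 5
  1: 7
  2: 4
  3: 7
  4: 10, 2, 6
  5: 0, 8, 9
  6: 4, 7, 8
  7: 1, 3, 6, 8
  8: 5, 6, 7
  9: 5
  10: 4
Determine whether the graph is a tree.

The graph has 11 vertices and 11 edges.
Connected but with 11 > 10 edges, so it has a cycle and is not a tree.

No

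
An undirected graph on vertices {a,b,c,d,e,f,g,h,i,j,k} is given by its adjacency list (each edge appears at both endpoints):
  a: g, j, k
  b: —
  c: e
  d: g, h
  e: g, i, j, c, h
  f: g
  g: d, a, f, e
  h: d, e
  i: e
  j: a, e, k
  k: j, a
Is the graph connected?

No

Component: {b}
Component: {a, c, d, e, f, g, h, i, j, k}
There are 2 separate components, so the graph is not connected.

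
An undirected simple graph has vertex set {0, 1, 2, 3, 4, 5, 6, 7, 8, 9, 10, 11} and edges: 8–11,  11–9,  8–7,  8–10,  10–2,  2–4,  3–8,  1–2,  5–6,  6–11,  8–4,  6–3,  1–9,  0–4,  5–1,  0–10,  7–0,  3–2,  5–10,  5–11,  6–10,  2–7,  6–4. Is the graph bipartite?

5-6-11-5 is an odd cycle (length 3), and a bipartite graph can contain only even cycles.

No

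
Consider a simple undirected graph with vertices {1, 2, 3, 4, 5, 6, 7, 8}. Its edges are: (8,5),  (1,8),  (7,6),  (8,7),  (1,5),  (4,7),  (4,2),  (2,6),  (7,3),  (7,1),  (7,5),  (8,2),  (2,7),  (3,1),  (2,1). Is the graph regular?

No

Degrees: 1:5, 2:5, 3:2, 4:2, 5:3, 6:2, 7:7, 8:4
Vertex 3 has degree 2 while 7 has degree 7, so the graph is not regular.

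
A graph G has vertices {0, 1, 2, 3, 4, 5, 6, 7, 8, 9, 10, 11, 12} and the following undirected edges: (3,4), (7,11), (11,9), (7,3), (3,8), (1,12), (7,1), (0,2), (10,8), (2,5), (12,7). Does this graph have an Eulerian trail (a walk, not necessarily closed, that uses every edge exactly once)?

Degrees: 0:1, 1:2, 2:2, 3:3, 4:1, 5:1, 6:0, 7:4, 8:2, 9:1, 10:1, 11:2, 12:2
Odd-degree vertices: 0, 3, 4, 5, 9, 10 (6 total).
With 6 odd-degree vertices (more than two), no single trail can use every edge.

No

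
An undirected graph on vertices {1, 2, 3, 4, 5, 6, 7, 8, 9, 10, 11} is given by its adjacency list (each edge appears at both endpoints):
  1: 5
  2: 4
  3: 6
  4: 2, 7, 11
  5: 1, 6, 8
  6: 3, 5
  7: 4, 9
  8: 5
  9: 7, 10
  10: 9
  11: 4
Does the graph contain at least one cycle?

The graph has 11 vertices, 9 edges, and 2 connected components.
A forest on 11 vertices with 2 components has exactly 9 edges, which matches — so no cycle.

No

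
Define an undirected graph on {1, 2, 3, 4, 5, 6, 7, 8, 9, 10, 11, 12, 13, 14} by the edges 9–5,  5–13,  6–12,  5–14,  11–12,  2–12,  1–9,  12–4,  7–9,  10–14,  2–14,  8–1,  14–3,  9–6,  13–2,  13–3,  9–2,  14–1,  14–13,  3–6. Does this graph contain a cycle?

Yes

|V| = 14, |E| = 20, number of components = 1.
One cycle is 2-13-3-14-2.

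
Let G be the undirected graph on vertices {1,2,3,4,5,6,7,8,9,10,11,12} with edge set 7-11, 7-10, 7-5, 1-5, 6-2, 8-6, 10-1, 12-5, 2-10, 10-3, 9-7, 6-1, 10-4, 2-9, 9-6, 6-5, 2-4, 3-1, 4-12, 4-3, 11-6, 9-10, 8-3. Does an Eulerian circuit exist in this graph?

Degrees: 1:4, 2:4, 3:4, 4:4, 5:4, 6:6, 7:4, 8:2, 9:4, 10:6, 11:2, 12:2
Every vertex has even degree and the edges form a single connected piece, so an Eulerian circuit exists.

Yes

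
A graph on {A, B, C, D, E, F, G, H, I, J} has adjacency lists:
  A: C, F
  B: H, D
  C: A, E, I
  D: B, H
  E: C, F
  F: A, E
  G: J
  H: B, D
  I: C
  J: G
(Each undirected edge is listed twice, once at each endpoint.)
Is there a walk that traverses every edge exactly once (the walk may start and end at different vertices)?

Degrees: A:2, B:2, C:3, D:2, E:2, F:2, G:1, H:2, I:1, J:1
Odd-degree vertices: C, G, I, J (4 total).
An Eulerian trail requires 0 or 2 odd-degree vertices; here there are 4.

No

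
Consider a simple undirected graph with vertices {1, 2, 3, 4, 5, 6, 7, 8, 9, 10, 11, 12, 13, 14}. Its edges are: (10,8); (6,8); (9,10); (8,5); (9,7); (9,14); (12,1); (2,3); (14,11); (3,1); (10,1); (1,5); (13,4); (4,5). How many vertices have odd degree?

Degrees: 1:4, 2:1, 3:2, 4:2, 5:3, 6:1, 7:1, 8:3, 9:3, 10:3, 11:1, 12:1, 13:1, 14:2
Odd-degree vertices: 2, 5, 6, 7, 8, 9, 10, 11, 12, 13.

10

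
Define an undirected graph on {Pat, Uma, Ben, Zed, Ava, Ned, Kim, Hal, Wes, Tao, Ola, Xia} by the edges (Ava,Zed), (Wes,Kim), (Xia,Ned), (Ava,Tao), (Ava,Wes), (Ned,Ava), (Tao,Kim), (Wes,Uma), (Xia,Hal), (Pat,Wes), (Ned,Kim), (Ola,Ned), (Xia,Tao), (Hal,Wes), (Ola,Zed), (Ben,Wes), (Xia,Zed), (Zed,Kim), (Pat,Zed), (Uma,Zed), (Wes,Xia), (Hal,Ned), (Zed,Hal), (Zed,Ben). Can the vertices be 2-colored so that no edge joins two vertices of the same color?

Wes-Hal-Xia-Wes is an odd cycle (length 3), and a bipartite graph can contain only even cycles.

No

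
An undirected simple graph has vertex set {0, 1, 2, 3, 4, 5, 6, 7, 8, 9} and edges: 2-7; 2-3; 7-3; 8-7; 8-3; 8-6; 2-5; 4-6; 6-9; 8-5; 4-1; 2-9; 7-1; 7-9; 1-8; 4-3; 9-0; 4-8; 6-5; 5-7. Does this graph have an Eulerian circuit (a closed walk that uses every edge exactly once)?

Degrees: 0:1, 1:3, 2:4, 3:4, 4:4, 5:4, 6:4, 7:6, 8:6, 9:4
Vertices with odd degree: 0, 1. An Eulerian circuit requires all degrees even.

No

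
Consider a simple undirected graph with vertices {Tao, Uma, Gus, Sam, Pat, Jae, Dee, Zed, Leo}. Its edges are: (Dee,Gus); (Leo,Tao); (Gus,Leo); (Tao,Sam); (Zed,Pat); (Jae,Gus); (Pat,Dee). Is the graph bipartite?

Color {Uma, Sam, Jae, Dee, Zed, Leo} black and {Tao, Gus, Pat} white. No edge joins two same-colored vertices, so the graph is bipartite.

Yes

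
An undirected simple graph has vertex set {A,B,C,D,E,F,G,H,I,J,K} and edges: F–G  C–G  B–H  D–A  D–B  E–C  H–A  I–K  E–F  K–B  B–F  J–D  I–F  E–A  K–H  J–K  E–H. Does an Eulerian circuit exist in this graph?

Degrees: A:3, B:4, C:2, D:3, E:4, F:4, G:2, H:4, I:2, J:2, K:4
A, D have odd degree; an Eulerian circuit needs every degree to be even, so none exists.

No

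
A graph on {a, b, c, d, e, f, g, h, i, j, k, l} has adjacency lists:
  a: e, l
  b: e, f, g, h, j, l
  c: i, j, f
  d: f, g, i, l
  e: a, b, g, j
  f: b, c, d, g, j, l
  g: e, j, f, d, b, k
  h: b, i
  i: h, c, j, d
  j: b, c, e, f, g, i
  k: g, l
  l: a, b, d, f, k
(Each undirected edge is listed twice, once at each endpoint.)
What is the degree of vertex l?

Neighbors of l: a, b, d, f, k.

5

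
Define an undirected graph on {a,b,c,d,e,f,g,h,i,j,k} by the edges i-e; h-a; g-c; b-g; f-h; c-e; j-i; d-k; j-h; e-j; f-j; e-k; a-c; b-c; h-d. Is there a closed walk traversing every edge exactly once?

Degrees: a:2, b:2, c:4, d:2, e:4, f:2, g:2, h:4, i:2, j:4, k:2
All degrees are even and the non-isolated vertices are connected — an Eulerian circuit exists.

Yes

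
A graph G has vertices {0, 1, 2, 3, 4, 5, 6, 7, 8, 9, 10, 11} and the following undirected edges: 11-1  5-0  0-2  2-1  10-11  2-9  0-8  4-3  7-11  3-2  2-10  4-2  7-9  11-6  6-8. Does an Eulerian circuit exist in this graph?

Degrees: 0:3, 1:2, 2:6, 3:2, 4:2, 5:1, 6:2, 7:2, 8:2, 9:2, 10:2, 11:4
Vertices with odd degree: 0, 5. An Eulerian circuit requires all degrees even.

No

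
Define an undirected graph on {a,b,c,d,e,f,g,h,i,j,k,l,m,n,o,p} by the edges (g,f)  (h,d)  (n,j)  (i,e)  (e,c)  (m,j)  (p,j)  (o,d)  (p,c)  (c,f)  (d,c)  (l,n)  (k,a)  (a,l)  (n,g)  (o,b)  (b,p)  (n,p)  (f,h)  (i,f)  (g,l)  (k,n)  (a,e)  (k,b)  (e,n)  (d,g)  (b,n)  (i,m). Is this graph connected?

A breadth-first search from a visits a, l, k, e, g, n, b, c, i, d, f, j, p, o, m, h — all 16 vertices — so the graph is connected.

Yes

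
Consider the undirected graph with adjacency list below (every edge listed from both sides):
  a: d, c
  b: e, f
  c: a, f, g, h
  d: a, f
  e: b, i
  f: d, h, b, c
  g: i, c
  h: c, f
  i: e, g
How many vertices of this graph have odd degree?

Degrees: a:2, b:2, c:4, d:2, e:2, f:4, g:2, h:2, i:2
Odd-degree vertices: none.

0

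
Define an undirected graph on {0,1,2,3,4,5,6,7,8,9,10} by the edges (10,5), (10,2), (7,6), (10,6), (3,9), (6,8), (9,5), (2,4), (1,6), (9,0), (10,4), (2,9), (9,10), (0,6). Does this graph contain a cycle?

Yes

|V| = 11, |E| = 14, number of components = 1.
Since 14 > 11 - 1, a cycle must exist; for instance 0-9-10-6-0.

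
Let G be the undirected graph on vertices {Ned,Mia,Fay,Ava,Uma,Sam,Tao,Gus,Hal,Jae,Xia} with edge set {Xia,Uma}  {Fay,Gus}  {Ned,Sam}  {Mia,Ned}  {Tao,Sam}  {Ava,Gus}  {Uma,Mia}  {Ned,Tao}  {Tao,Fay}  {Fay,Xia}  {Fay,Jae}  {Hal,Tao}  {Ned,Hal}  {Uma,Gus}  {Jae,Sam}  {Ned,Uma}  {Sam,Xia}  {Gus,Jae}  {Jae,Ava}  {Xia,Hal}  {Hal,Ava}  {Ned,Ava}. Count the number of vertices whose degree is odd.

Degrees: Ned:6, Mia:2, Fay:4, Ava:4, Uma:4, Sam:4, Tao:4, Gus:4, Hal:4, Jae:4, Xia:4
Odd-degree vertices: none.

0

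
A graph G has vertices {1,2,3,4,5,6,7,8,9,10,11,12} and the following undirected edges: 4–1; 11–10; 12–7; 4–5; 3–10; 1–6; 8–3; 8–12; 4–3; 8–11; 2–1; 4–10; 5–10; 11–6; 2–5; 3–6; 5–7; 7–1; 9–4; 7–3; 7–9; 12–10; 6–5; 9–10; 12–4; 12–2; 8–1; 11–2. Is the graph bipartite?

No

The cycle 4-10-12-4 has length 3, which is odd, so the graph is not bipartite.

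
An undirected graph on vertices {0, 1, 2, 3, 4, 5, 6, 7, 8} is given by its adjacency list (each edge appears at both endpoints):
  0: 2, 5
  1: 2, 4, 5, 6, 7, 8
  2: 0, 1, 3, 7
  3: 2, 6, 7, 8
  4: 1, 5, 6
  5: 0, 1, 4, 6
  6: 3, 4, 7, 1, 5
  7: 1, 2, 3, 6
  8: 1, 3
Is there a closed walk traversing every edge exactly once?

Degrees: 0:2, 1:6, 2:4, 3:4, 4:3, 5:4, 6:5, 7:4, 8:2
Vertices with odd degree: 4, 6. An Eulerian circuit requires all degrees even.

No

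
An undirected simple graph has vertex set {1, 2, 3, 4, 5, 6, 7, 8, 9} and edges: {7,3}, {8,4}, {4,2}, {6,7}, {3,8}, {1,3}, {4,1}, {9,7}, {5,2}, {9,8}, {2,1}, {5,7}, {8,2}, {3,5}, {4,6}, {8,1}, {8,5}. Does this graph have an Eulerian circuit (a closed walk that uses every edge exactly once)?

Yes

Degrees: 1:4, 2:4, 3:4, 4:4, 5:4, 6:2, 7:4, 8:6, 9:2
All degrees are even and the non-isolated vertices are connected — an Eulerian circuit exists.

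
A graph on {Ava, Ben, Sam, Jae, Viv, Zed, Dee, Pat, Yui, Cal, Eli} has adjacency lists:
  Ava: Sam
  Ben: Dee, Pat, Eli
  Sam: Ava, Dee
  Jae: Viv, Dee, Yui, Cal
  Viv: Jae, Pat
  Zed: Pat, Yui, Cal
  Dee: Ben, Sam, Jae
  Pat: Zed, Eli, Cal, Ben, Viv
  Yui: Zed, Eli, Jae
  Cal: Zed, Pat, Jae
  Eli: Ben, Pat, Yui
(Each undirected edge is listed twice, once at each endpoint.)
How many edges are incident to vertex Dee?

Neighbors of Dee: Ben, Sam, Jae.

3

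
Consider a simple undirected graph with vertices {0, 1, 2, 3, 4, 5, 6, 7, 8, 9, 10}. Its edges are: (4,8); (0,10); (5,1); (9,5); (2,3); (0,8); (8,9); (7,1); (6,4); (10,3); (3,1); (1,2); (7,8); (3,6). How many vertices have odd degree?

Degrees: 0:2, 1:4, 2:2, 3:4, 4:2, 5:2, 6:2, 7:2, 8:4, 9:2, 10:2
Odd-degree vertices: none.

0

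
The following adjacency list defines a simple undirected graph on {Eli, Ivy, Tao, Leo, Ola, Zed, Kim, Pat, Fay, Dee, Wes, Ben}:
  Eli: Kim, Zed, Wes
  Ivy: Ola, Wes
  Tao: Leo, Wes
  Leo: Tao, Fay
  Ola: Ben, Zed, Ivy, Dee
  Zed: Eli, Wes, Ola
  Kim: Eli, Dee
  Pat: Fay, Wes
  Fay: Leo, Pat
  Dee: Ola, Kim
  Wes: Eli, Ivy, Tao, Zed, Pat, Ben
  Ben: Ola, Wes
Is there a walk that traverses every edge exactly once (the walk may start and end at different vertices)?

Yes

Degrees: Eli:3, Ivy:2, Tao:2, Leo:2, Ola:4, Zed:3, Kim:2, Pat:2, Fay:2, Dee:2, Wes:6, Ben:2
Odd-degree vertices: Eli, Zed (2 total).
The non-isolated vertices are connected and exactly 2 have odd degree, so an Eulerian trail exists (from Eli to Zed).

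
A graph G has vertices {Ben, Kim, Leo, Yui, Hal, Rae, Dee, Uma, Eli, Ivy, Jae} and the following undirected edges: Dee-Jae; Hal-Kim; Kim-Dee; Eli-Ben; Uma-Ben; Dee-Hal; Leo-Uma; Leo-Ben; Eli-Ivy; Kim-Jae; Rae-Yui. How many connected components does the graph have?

3

Component: {Yui, Rae}
Component: {Kim, Hal, Dee, Jae}
Component: {Ben, Leo, Uma, Eli, Ivy}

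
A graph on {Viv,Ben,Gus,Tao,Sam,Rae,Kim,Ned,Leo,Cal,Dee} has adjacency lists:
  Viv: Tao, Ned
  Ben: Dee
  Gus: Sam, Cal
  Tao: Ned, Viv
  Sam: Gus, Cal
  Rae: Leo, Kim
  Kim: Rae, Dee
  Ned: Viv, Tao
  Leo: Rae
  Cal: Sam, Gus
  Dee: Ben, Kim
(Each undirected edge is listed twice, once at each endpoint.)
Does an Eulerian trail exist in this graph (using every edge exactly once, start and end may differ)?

No

Degrees: Viv:2, Ben:1, Gus:2, Tao:2, Sam:2, Rae:2, Kim:2, Ned:2, Leo:1, Cal:2, Dee:2
Odd-degree vertices: Ben, Leo (2 total).
The edges lie in more than one component, so no single trail can cover them all.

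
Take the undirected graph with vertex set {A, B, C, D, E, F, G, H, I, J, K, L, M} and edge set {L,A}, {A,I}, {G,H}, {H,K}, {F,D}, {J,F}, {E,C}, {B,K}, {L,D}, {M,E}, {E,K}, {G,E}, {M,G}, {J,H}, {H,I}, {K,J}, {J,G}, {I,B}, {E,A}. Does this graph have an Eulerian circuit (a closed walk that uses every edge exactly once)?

No

Degrees: A:3, B:2, C:1, D:2, E:5, F:2, G:4, H:4, I:3, J:4, K:4, L:2, M:2
A, C, E, I have odd degree; an Eulerian circuit needs every degree to be even, so none exists.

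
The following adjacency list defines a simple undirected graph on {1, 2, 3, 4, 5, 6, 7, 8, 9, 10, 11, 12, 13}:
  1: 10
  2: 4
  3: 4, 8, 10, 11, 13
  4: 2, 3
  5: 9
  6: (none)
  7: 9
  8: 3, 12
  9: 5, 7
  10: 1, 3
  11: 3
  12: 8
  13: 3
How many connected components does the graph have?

3

Component: {6}
Component: {5, 7, 9}
Component: {1, 2, 3, 4, 8, 10, 11, 12, 13}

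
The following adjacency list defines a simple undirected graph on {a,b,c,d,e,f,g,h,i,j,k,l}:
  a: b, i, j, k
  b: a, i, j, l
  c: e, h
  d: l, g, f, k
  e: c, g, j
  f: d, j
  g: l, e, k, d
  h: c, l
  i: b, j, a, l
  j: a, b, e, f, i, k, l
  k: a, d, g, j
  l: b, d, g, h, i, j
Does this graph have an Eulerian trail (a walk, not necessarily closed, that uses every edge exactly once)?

Yes

Degrees: a:4, b:4, c:2, d:4, e:3, f:2, g:4, h:2, i:4, j:7, k:4, l:6
Odd-degree vertices: e, j (2 total).
The non-isolated vertices are connected and exactly 2 have odd degree, so an Eulerian trail exists (from e to j).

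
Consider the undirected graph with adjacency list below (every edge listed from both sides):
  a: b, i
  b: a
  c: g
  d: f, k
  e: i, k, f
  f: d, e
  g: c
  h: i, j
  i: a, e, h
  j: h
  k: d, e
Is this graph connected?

No

Component: {c, g}
Component: {a, b, d, e, f, h, i, j, k}
There are 2 separate components, so the graph is not connected.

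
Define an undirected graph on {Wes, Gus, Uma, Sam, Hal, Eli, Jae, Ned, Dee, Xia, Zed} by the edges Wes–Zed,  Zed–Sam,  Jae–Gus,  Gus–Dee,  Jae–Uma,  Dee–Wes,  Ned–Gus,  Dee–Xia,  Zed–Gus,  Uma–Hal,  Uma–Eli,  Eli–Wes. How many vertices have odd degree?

8

Degrees: Wes:3, Gus:4, Uma:3, Sam:1, Hal:1, Eli:2, Jae:2, Ned:1, Dee:3, Xia:1, Zed:3
Odd-degree vertices: Wes, Uma, Sam, Hal, Ned, Dee, Xia, Zed.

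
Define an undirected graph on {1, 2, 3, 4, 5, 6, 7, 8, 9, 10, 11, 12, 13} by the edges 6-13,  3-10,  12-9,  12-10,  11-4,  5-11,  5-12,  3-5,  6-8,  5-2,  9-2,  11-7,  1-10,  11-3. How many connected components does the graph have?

2

Component: {6, 8, 13}
Component: {1, 2, 3, 4, 5, 7, 9, 10, 11, 12}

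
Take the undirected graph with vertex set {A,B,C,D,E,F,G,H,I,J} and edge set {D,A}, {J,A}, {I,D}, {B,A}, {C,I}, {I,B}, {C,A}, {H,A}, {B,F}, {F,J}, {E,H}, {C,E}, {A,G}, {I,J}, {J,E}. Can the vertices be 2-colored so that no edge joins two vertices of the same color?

Partition the vertices as {B, C, D, G, H, J} vs {A, E, F, I}. Each listed edge has one endpoint in each part, so the graph is bipartite.

Yes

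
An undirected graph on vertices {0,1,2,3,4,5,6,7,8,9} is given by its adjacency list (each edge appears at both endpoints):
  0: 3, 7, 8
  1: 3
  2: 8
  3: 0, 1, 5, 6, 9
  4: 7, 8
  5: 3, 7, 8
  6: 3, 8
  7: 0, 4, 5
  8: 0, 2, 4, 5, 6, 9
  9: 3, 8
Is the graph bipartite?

Yes

Color {3, 7, 8} black and {0, 1, 2, 4, 5, 6, 9} white. No edge joins two same-colored vertices, so the graph is bipartite.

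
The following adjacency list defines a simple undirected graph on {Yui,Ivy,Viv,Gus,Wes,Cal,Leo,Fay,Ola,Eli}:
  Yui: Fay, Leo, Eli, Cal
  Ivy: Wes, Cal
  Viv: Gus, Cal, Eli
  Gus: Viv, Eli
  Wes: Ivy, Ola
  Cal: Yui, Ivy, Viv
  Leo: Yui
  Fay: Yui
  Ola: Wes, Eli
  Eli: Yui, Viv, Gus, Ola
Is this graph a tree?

No

|V| = 10, |E| = 12.
A tree on 10 vertices has exactly 9 edges; this graph has 12, so it contains a cycle and is not a tree.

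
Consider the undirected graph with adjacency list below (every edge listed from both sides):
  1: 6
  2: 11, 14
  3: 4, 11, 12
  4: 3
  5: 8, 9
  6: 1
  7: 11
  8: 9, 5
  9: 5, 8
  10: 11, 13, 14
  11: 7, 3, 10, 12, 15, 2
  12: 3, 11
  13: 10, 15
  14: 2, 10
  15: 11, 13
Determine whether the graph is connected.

No

Component: {1, 6}
Component: {5, 8, 9}
Component: {2, 3, 4, 7, 10, 11, 12, 13, 14, 15}
There are 3 separate components, so the graph is not connected.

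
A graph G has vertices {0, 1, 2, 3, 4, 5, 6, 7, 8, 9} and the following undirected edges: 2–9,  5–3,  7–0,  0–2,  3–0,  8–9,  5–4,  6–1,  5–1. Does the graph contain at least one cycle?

No

The graph has 10 vertices, 9 edges, and 1 connected component.
Since 9 = 10 - 1, the graph is a forest and contains no cycle.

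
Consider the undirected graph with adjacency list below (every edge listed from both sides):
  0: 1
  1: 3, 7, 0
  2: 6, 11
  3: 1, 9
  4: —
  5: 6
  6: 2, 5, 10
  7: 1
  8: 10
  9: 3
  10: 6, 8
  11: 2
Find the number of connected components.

Component: {4}
Component: {0, 1, 3, 7, 9}
Component: {2, 5, 6, 8, 10, 11}

3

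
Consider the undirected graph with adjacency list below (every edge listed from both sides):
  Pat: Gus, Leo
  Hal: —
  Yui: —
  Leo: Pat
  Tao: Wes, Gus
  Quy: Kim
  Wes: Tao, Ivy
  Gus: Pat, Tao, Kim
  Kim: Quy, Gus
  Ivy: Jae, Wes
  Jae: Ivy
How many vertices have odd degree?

Degrees: Pat:2, Hal:0, Yui:0, Leo:1, Tao:2, Quy:1, Wes:2, Gus:3, Kim:2, Ivy:2, Jae:1
Odd-degree vertices: Leo, Quy, Gus, Jae.

4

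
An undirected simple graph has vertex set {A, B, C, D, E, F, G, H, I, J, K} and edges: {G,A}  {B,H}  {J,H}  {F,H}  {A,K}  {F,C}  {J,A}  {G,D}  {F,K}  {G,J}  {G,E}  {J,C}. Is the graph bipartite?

No

G-J-A-G is an odd cycle (length 3), and a bipartite graph can contain only even cycles.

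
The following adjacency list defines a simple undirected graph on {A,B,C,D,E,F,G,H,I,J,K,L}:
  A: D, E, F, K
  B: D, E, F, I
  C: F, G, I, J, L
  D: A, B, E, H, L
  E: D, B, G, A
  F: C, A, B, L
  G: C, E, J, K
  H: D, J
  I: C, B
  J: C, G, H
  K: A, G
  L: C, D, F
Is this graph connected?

Starting from A and exploring outward reaches every vertex (A, F, D, E, K, C, L, B, H, G, J, I); the graph is connected.

Yes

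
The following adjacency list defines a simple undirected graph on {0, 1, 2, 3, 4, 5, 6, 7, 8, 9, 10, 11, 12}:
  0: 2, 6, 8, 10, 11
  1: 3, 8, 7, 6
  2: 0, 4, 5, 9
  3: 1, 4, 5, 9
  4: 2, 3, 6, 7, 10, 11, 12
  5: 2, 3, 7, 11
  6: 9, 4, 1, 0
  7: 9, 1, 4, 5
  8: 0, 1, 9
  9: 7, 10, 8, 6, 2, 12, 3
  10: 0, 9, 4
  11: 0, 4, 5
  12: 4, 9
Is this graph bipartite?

Color {2, 3, 6, 7, 8, 10, 11, 12} black and {0, 1, 4, 5, 9} white. No edge joins two same-colored vertices, so the graph is bipartite.

Yes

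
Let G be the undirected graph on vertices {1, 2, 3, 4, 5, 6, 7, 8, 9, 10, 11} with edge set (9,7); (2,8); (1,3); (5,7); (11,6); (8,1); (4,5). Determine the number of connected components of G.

Component: {10}
Component: {6, 11}
Component: {1, 2, 3, 8}
Component: {4, 5, 7, 9}

4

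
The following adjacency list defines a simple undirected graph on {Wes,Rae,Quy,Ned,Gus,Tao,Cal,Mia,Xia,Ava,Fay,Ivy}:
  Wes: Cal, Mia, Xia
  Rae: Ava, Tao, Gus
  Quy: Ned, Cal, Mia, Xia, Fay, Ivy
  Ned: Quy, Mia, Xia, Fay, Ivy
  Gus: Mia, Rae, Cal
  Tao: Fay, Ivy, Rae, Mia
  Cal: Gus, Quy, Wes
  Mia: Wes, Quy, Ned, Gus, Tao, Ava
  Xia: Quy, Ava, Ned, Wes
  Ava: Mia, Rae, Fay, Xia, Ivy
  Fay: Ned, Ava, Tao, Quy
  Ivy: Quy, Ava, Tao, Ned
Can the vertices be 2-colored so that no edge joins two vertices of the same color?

Quy-Ned-Ivy-Quy is an odd cycle (length 3), and a bipartite graph can contain only even cycles.

No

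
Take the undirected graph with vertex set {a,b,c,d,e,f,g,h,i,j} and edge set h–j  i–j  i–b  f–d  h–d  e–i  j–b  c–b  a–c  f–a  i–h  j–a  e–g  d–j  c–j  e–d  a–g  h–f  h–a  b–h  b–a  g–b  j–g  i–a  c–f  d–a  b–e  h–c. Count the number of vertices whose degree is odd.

6

Degrees: a:8, b:7, c:5, d:5, e:4, f:4, g:4, h:7, i:5, j:7
Odd-degree vertices: b, c, d, h, i, j.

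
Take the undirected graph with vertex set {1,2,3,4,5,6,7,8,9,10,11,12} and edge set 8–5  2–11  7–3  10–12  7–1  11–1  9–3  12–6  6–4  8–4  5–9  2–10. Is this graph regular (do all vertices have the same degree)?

Yes

Degrees: 1:2, 2:2, 3:2, 4:2, 5:2, 6:2, 7:2, 8:2, 9:2, 10:2, 11:2, 12:2
All degrees equal 2; the graph is regular.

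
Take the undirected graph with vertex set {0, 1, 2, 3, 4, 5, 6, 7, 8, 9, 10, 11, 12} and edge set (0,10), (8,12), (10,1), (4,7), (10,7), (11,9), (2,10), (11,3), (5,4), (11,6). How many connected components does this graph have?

Component: {8, 12}
Component: {3, 6, 9, 11}
Component: {0, 1, 2, 4, 5, 7, 10}

3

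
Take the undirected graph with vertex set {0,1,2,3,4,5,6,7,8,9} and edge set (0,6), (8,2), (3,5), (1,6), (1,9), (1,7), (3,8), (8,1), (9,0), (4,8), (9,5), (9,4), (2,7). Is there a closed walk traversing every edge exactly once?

Yes

Degrees: 0:2, 1:4, 2:2, 3:2, 4:2, 5:2, 6:2, 7:2, 8:4, 9:4
Every vertex has even degree and the edges form a single connected piece, so an Eulerian circuit exists.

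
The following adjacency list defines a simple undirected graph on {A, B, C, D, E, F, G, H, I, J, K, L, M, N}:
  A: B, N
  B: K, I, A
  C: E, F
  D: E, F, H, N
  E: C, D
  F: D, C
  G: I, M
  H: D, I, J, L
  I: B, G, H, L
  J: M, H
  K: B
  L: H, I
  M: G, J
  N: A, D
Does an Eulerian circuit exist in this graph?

No

Degrees: A:2, B:3, C:2, D:4, E:2, F:2, G:2, H:4, I:4, J:2, K:1, L:2, M:2, N:2
Vertices with odd degree: B, K. An Eulerian circuit requires all degrees even.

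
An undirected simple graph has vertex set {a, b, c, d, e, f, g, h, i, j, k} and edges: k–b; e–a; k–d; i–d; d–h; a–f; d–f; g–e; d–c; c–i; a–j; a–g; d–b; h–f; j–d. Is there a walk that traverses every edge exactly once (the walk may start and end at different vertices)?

Yes

Degrees: a:4, b:2, c:2, d:7, e:2, f:3, g:2, h:2, i:2, j:2, k:2
Odd-degree vertices: d, f (2 total).
The non-isolated vertices are connected and exactly 2 have odd degree, so an Eulerian trail exists (from d to f).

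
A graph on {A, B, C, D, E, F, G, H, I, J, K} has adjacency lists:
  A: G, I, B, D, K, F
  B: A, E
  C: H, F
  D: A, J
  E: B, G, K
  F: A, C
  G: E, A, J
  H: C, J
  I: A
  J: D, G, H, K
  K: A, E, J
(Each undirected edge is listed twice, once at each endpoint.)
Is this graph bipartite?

A valid 2-coloring puts {B, D, F, G, H, I, K} on one side and {A, C, E, J} on the other; every edge crosses between the two sides.

Yes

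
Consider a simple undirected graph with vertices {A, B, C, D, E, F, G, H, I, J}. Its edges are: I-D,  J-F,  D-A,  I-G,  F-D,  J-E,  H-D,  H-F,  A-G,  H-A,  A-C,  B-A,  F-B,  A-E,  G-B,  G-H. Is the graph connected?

Starting from A and exploring outward reaches every vertex (A, E, H, B, G, C, D, J, F, I); the graph is connected.

Yes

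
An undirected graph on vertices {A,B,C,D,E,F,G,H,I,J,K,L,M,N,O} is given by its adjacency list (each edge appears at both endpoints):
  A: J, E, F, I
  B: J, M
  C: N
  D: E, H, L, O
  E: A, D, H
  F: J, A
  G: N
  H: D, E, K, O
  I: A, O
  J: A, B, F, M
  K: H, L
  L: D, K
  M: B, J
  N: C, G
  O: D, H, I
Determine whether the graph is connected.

Component: {C, G, N}
Component: {A, B, D, E, F, H, I, J, K, L, M, O}
There are 2 separate components, so the graph is not connected.

No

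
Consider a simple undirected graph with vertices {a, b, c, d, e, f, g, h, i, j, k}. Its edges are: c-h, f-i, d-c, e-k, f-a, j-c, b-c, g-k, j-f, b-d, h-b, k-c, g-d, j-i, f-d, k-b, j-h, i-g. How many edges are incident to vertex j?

4

Neighbors of j: c, f, h, i.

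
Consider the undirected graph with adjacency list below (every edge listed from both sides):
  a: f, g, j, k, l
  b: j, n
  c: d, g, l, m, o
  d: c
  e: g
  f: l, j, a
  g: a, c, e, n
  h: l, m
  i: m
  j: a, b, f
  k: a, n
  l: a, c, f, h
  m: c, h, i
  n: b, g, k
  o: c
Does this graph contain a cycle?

The graph has 15 vertices, 20 edges, and 1 connected component.
Since 20 > 15 - 1, a cycle must exist; for instance a-g-c-m-h-l-a.

Yes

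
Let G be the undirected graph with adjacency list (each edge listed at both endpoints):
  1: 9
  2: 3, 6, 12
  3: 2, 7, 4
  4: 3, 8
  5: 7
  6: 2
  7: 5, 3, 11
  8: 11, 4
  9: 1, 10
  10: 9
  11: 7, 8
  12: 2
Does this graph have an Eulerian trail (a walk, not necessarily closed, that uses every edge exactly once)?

Degrees: 1:1, 2:3, 3:3, 4:2, 5:1, 6:1, 7:3, 8:2, 9:2, 10:1, 11:2, 12:1
Odd-degree vertices: 1, 2, 3, 5, 6, 7, 10, 12 (8 total).
With 8 odd-degree vertices (more than two), no single trail can use every edge.

No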